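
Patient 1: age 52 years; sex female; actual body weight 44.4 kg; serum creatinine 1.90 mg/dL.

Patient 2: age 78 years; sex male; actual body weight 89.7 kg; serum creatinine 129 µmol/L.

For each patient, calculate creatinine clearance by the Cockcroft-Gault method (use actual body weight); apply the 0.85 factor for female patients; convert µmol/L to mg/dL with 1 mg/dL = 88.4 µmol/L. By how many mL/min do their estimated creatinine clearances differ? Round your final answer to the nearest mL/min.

29 mL/min

Patient 1: CrCl = (140 − 52) × 44.4 / (72 × 1.9) × 0.85 = 3907.2 / 136.80 × 0.85 ≈ 24.3 mL/min
Patient 2: SCr = 129 / 88.4 = 1.459 mg/dL
Patient 2: CrCl = (140 − 78) × 89.7 / (72 × 1.459) = 5561.4 / 105.05 ≈ 52.9 mL/min
|24.3 − 52.9| = 28.6 mL/min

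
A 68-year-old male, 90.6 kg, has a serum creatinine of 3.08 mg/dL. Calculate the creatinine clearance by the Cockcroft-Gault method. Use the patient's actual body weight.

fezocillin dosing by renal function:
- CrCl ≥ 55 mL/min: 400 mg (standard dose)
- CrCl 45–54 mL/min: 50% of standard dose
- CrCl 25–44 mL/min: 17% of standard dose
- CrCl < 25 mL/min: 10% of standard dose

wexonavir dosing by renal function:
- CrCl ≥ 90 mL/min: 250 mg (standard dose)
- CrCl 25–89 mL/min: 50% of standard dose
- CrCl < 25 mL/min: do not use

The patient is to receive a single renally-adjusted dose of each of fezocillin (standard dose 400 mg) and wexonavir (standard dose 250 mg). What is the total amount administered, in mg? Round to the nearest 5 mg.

CrCl = (140 − 68) × 90.6 / (72 × 3.08) = 6523.2 / 221.76 ≈ 29.4 mL/min
CrCl ≈ 29 mL/min.
fezocillin: 25–44 mL/min → 17% of 400 mg = 68 mg.
wexonavir: 25–89 mL/min → 50% of 250 mg = 125 mg.
Total = 68 + 125 = 193 mg.

195 mg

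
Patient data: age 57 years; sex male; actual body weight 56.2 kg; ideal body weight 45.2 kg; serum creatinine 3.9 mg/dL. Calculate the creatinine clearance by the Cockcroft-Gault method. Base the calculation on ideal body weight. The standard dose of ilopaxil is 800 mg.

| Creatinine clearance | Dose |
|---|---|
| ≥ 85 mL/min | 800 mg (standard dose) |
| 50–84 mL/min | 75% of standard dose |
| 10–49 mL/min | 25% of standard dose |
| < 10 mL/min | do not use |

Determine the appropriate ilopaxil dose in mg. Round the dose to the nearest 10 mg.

CrCl = (140 − 57) × 45.2 / (72 × 3.9) = 3751.6 / 280.80 ≈ 13.4 mL/min
CrCl ≈ 13 mL/min → bracket 10–49 mL/min.
25% of 800 mg = 200 mg

200 mg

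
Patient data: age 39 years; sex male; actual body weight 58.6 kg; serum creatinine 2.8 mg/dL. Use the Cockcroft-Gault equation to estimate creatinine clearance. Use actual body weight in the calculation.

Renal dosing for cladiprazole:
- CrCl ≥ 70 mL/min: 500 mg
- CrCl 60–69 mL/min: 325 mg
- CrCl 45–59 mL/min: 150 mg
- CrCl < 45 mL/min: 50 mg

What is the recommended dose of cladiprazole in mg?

CrCl = (140 − 39) × 58.6 / (72 × 2.8) = 5918.6 / 201.60 ≈ 29.4 mL/min
CrCl ≈ 29 mL/min → bracket < 45 mL/min.
Dose for this bracket: 50 mg.

50 mg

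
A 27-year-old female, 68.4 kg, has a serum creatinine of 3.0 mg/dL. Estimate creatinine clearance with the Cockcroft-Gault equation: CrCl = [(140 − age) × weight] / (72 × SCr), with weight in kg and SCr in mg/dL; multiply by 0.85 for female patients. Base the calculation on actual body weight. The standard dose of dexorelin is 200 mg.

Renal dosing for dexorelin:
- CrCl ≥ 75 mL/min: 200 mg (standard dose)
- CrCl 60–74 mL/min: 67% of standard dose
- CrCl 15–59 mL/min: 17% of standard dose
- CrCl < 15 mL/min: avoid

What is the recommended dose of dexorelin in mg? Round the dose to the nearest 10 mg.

30 mg

CrCl = (140 − 27) × 68.4 / (72 × 3) × 0.85 = 7729.2 / 216.00 × 0.85 ≈ 30.4 mL/min
CrCl ≈ 30 mL/min → bracket 15–59 mL/min.
17% of 200 mg = 34 mg → 30 mg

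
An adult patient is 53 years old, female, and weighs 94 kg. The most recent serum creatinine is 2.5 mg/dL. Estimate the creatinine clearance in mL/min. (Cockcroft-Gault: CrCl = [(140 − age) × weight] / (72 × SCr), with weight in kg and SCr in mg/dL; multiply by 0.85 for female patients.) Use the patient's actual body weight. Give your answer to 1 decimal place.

CrCl = (140 − 53) × 94 / (72 × 2.5) × 0.85 = 8178.0 / 180.00 × 0.85 ≈ 38.6 mL/min

38.6 mL/min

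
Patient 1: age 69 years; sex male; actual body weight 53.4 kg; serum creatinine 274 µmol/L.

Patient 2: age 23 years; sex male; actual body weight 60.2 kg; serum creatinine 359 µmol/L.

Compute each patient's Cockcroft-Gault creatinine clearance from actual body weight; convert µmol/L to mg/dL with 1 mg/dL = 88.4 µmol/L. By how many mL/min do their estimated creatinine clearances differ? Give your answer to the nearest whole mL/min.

7 mL/min

Patient 1: SCr = 274 / 88.4 = 3.1 mg/dL
Patient 1: CrCl = (140 − 69) × 53.4 / (72 × 3.1) = 3791.4 / 223.20 ≈ 17.0 mL/min
Patient 2: SCr = 359 / 88.4 = 4.061 mg/dL
Patient 2: CrCl = (140 − 23) × 60.2 / (72 × 4.061) = 7043.4 / 292.39 ≈ 24.1 mL/min
|17.0 − 24.1| = 7.1 mL/min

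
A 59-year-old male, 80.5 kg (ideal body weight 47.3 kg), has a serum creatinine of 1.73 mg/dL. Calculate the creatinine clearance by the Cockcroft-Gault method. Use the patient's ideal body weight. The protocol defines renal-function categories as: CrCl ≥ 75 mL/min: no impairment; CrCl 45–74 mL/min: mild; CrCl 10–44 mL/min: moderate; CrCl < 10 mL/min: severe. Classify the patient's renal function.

CrCl = (140 − 59) × 47.3 / (72 × 1.73) = 3831.3 / 124.56 ≈ 30.8 mL/min
31 mL/min falls in the 'moderate' range.

moderate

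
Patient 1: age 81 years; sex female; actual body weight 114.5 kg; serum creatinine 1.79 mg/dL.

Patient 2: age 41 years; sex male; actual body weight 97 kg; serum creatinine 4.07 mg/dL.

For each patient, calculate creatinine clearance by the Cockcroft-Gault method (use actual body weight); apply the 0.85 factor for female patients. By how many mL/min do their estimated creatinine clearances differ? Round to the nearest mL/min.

12 mL/min

Patient 1: CrCl = (140 − 81) × 114.5 / (72 × 1.79) × 0.85 = 6755.5 / 128.88 × 0.85 ≈ 44.6 mL/min
Patient 2: CrCl = (140 − 41) × 97 / (72 × 4.07) = 9603.0 / 293.04 ≈ 32.8 mL/min
|44.6 − 32.8| = 11.8 mL/min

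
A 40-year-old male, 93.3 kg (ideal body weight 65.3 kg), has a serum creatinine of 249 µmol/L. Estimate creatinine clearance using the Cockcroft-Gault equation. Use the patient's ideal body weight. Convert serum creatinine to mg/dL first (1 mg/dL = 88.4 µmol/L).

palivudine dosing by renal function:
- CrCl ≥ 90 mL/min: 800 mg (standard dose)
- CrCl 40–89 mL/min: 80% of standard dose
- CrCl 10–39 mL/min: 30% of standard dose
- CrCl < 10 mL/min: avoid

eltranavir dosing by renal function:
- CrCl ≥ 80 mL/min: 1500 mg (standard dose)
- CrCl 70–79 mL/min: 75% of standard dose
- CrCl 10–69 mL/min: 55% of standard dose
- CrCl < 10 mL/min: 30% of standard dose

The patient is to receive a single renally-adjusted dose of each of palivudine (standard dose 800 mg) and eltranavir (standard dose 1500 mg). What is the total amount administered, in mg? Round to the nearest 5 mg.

SCr = 249 / 88.4 = 2.817 mg/dL
CrCl = (140 − 40) × 65.3 / (72 × 2.817) = 6530.0 / 202.82 ≈ 32.2 mL/min
CrCl ≈ 32 mL/min.
palivudine: 10–39 mL/min → 30% of 800 mg = 240 mg.
eltranavir: 10–69 mL/min → 55% of 1500 mg = 825 mg.
Total = 240 + 825 = 1065 mg.

1065 mg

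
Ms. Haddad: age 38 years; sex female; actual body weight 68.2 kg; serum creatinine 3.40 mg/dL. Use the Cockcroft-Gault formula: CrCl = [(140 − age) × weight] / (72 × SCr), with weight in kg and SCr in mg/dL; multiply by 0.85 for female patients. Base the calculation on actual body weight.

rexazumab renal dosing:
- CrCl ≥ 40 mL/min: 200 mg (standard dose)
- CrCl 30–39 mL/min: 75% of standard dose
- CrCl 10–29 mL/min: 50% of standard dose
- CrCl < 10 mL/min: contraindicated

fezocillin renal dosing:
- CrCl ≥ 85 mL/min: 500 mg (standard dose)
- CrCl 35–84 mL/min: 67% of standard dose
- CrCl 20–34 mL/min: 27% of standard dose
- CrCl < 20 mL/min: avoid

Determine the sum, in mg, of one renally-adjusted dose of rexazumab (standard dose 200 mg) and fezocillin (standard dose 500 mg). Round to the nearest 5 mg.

235 mg

CrCl = (140 − 38) × 68.2 / (72 × 3.4) × 0.85 = 6956.4 / 244.80 × 0.85 ≈ 24.2 mL/min
CrCl ≈ 24 mL/min.
rexazumab: 10–29 mL/min → 50% of 200 mg = 100 mg.
fezocillin: 20–34 mL/min → 27% of 500 mg = 135 mg.
Total = 100 + 135 = 235 mg.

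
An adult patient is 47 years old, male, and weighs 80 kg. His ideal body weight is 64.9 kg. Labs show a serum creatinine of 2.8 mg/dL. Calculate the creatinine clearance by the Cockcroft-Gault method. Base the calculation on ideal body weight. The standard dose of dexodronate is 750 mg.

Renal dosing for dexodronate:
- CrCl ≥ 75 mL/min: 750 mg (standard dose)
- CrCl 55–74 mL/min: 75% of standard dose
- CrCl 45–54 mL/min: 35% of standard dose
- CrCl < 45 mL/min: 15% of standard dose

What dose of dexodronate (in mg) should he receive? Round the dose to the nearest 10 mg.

110 mg

CrCl = (140 − 47) × 64.9 / (72 × 2.8) = 6035.7 / 201.60 ≈ 29.9 mL/min
CrCl ≈ 30 mL/min → bracket < 45 mL/min.
15% of 750 mg = 112.5 mg → 110 mg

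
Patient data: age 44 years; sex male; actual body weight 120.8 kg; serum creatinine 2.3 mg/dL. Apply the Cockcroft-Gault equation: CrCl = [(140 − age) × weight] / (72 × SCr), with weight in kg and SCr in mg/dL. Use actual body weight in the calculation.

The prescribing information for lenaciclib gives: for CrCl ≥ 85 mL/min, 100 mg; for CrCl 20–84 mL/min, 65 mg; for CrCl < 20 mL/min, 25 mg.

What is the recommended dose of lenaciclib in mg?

65 mg

CrCl = (140 − 44) × 120.8 / (72 × 2.3) = 11596.8 / 165.60 ≈ 70.0 mL/min
CrCl ≈ 70 mL/min → bracket 20–84 mL/min.
Dose for this bracket: 65 mg.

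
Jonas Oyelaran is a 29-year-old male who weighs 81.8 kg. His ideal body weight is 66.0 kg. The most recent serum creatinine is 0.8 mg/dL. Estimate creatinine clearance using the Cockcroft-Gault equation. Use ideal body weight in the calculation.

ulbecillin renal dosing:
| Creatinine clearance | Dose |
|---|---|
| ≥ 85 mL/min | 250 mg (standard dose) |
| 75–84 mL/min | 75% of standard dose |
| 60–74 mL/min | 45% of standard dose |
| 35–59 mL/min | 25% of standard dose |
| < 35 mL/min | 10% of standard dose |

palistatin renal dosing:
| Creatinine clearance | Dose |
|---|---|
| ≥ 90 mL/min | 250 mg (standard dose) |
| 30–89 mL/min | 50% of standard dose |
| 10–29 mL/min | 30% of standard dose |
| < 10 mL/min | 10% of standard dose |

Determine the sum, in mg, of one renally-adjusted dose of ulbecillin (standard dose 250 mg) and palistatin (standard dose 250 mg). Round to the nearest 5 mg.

500 mg

CrCl = (140 − 29) × 66 / (72 × 0.8) = 7326.0 / 57.60 ≈ 127.2 mL/min
CrCl ≈ 127 mL/min.
ulbecillin: ≥ 85 mL/min → 100% of 250 mg = 250 mg.
palistatin: ≥ 90 mL/min → 100% of 250 mg = 250 mg.
Total = 250 + 250 = 500 mg.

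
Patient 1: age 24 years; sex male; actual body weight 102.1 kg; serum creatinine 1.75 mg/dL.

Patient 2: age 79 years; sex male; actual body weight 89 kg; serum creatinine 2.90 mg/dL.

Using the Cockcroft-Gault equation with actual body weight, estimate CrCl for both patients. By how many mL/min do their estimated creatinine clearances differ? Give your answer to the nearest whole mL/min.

Patient 1: CrCl = (140 − 24) × 102.1 / (72 × 1.75) = 11843.6 / 126.00 ≈ 94.0 mL/min
Patient 2: CrCl = (140 − 79) × 89 / (72 × 2.9) = 5429.0 / 208.80 ≈ 26.0 mL/min
|94.0 − 26.0| = 68.0 mL/min

68 mL/min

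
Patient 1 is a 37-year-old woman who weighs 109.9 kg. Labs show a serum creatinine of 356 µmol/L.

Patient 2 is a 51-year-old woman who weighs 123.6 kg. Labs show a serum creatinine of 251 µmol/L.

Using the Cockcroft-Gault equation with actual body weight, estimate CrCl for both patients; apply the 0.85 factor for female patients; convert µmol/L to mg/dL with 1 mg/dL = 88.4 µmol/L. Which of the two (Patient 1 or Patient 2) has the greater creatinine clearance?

Patient 2

Patient 1: SCr = 356 / 88.4 = 4.027 mg/dL
Patient 1: CrCl = (140 − 37) × 109.9 / (72 × 4.027) × 0.85 = 11319.7 / 289.94 × 0.85 ≈ 33.2 mL/min
Patient 2: SCr = 251 / 88.4 = 2.839 mg/dL
Patient 2: CrCl = (140 − 51) × 123.6 / (72 × 2.839) × 0.85 = 11000.4 / 204.41 × 0.85 ≈ 45.7 mL/min
33.2 vs 45.7 mL/min → Patient 2 is higher.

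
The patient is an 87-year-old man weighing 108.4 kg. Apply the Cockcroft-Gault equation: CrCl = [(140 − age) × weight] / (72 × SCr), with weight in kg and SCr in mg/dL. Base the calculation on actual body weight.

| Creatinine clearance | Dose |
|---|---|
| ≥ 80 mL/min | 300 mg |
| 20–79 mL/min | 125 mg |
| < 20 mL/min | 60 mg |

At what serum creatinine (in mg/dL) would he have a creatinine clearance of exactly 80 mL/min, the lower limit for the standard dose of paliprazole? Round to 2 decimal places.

1.00 mg/dL

Standard dose requires CrCl ≥ 80 mL/min.
Set (140 − 87) × 108.4 / (72 × SCr) = 80
SCr = (140 − 87) × 108.4 / (72 × 80) = 0.997 mg/dL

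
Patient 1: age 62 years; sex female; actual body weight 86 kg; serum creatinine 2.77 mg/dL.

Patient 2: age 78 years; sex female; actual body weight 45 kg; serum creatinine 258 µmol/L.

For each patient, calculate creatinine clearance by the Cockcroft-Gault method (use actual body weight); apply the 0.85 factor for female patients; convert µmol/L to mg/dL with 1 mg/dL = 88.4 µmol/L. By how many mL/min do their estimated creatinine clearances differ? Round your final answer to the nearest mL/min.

Patient 1: CrCl = (140 − 62) × 86 / (72 × 2.77) × 0.85 = 6708.0 / 199.44 × 0.85 ≈ 28.6 mL/min
Patient 2: SCr = 258 / 88.4 = 2.919 mg/dL
Patient 2: CrCl = (140 − 78) × 45 / (72 × 2.919) × 0.85 = 2790.0 / 210.17 × 0.85 ≈ 11.3 mL/min
|28.6 − 11.3| = 17.3 mL/min

17 mL/min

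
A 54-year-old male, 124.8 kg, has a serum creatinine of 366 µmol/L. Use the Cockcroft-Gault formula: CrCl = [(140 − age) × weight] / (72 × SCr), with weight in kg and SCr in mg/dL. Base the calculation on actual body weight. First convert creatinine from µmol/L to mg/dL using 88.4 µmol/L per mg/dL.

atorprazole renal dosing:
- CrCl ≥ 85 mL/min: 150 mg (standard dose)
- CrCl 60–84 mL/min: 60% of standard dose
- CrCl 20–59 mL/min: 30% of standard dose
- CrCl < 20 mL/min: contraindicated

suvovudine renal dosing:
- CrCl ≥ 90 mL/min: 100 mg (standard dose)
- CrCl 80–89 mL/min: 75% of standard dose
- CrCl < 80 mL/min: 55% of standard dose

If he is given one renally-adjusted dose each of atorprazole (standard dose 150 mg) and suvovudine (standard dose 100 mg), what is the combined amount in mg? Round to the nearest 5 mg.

100 mg

SCr = 366 / 88.4 = 4.14 mg/dL
CrCl = (140 − 54) × 124.8 / (72 × 4.14) = 10732.8 / 298.08 ≈ 36.0 mL/min
CrCl ≈ 36 mL/min.
atorprazole: 20–59 mL/min → 30% of 150 mg = 45 mg.
suvovudine: < 80 mL/min → 55% of 100 mg = 55 mg.
Total = 45 + 55 = 100 mg.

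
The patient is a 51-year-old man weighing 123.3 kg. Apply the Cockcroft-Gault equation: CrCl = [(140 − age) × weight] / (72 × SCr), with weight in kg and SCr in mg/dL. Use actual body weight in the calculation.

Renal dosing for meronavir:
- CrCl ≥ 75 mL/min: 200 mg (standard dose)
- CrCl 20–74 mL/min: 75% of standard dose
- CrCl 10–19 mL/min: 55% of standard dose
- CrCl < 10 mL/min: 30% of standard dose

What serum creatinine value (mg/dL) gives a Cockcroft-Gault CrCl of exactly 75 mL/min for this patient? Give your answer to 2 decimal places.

Standard dose requires CrCl ≥ 75 mL/min.
Set (140 − 51) × 123.3 / (72 × SCr) = 75
SCr = (140 − 51) × 123.3 / (72 × 75) = 2.032 mg/dL

2.03 mg/dL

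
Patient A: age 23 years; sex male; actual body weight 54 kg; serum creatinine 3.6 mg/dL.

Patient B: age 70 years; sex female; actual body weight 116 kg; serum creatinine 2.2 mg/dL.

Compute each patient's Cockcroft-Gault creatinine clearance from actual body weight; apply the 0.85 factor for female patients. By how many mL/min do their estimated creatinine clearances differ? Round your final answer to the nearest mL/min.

Patient A: CrCl = (140 − 23) × 54 / (72 × 3.6) = 6318.0 / 259.20 ≈ 24.4 mL/min
Patient B: CrCl = (140 − 70) × 116 / (72 × 2.2) × 0.85 = 8120.0 / 158.40 × 0.85 ≈ 43.6 mL/min
|24.4 − 43.6| = 19.2 mL/min

19 mL/min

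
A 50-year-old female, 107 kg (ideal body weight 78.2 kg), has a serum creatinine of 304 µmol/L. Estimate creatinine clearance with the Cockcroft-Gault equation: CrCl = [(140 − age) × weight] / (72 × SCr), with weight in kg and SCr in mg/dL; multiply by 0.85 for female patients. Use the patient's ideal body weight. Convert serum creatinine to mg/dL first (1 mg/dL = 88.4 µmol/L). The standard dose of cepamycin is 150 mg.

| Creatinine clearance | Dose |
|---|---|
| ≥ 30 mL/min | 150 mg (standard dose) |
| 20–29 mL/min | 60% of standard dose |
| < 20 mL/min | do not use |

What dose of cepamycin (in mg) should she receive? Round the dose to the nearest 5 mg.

90 mg

SCr = 304 / 88.4 = 3.439 mg/dL
CrCl = (140 − 50) × 78.2 / (72 × 3.439) × 0.85 = 7038.0 / 247.61 × 0.85 ≈ 24.2 mL/min
CrCl ≈ 24 mL/min → bracket 20–29 mL/min.
60% of 150 mg = 90 mg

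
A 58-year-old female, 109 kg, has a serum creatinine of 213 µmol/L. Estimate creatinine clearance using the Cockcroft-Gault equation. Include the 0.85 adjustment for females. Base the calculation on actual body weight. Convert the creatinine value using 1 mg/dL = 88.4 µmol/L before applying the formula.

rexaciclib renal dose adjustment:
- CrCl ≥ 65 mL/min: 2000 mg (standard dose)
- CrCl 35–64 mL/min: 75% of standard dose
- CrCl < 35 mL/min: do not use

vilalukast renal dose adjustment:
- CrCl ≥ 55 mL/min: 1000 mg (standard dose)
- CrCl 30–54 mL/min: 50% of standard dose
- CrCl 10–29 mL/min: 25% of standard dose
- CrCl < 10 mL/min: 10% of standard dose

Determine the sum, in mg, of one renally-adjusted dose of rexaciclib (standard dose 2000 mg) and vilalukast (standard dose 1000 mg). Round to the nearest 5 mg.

SCr = 213 / 88.4 = 2.41 mg/dL
CrCl = (140 − 58) × 109 / (72 × 2.41) × 0.85 = 8938.0 / 173.52 × 0.85 ≈ 43.8 mL/min
CrCl ≈ 44 mL/min.
rexaciclib: 35–64 mL/min → 75% of 2000 mg = 1500 mg.
vilalukast: 30–54 mL/min → 50% of 1000 mg = 500 mg.
Total = 1500 + 500 = 2000 mg.

2000 mg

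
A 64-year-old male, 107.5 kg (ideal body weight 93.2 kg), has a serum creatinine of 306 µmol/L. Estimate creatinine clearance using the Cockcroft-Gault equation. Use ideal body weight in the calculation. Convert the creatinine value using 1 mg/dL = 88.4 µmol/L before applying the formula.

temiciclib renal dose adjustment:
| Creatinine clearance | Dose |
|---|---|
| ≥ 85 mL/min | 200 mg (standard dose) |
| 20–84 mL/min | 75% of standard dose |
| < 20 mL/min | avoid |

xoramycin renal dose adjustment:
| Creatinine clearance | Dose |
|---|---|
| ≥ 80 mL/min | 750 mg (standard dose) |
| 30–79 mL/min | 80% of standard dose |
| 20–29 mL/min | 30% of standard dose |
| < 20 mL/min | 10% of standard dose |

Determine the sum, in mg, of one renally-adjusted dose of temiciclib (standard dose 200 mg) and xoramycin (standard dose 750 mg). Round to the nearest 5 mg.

SCr = 306 / 88.4 = 3.462 mg/dL
CrCl = (140 − 64) × 93.2 / (72 × 3.462) = 7083.2 / 249.26 ≈ 28.4 mL/min
CrCl ≈ 28 mL/min.
temiciclib: 20–84 mL/min → 75% of 200 mg = 150 mg.
xoramycin: 20–29 mL/min → 30% of 750 mg = 225 mg.
Total = 150 + 225 = 375 mg.

375 mg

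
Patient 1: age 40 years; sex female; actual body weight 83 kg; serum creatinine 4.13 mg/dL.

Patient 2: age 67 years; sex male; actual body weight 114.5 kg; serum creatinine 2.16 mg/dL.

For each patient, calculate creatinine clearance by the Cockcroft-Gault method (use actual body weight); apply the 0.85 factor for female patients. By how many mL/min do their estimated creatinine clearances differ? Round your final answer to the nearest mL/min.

30 mL/min

Patient 1: CrCl = (140 − 40) × 83 / (72 × 4.13) × 0.85 = 8300.0 / 297.36 × 0.85 ≈ 23.7 mL/min
Patient 2: CrCl = (140 − 67) × 114.5 / (72 × 2.16) = 8358.5 / 155.52 ≈ 53.7 mL/min
|23.7 − 53.7| = 30.0 mL/min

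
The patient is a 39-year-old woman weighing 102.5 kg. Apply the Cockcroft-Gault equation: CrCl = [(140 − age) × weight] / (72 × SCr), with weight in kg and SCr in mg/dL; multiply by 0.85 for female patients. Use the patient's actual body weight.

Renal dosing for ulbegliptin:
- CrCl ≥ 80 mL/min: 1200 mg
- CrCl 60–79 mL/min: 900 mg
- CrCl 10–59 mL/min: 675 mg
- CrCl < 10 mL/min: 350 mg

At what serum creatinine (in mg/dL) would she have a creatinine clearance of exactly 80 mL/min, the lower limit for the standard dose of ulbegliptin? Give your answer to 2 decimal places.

Standard dose requires CrCl ≥ 80 mL/min.
Set (140 − 39) × 102.5 × 0.85 / (72 × SCr) = 80
SCr = (140 − 39) × 102.5 × 0.85 / (72 × 80) = 1.528 mg/dL

1.53 mg/dL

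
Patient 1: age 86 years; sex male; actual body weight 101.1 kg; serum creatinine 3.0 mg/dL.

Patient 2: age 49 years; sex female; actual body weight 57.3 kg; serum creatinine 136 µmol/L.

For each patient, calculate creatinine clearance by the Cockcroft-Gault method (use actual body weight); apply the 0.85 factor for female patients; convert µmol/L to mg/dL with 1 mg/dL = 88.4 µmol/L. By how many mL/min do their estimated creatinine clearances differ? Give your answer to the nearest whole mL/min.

Patient 1: CrCl = (140 − 86) × 101.1 / (72 × 3) = 5459.4 / 216.00 ≈ 25.3 mL/min
Patient 2: SCr = 136 / 88.4 = 1.538 mg/dL
Patient 2: CrCl = (140 − 49) × 57.3 / (72 × 1.538) × 0.85 = 5214.3 / 110.74 × 0.85 ≈ 40.0 mL/min
|25.3 − 40.0| = 14.7 mL/min

15 mL/min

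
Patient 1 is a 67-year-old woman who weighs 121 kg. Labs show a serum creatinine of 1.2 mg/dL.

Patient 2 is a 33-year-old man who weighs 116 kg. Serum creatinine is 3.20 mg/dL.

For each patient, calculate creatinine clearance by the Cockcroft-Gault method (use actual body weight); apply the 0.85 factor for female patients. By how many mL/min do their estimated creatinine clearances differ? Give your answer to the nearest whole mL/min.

33 mL/min

Patient 1: CrCl = (140 − 67) × 121 / (72 × 1.2) × 0.85 = 8833.0 / 86.40 × 0.85 ≈ 86.9 mL/min
Patient 2: CrCl = (140 − 33) × 116 / (72 × 3.2) = 12412.0 / 230.40 ≈ 53.9 mL/min
|86.9 − 53.9| = 33.0 mL/min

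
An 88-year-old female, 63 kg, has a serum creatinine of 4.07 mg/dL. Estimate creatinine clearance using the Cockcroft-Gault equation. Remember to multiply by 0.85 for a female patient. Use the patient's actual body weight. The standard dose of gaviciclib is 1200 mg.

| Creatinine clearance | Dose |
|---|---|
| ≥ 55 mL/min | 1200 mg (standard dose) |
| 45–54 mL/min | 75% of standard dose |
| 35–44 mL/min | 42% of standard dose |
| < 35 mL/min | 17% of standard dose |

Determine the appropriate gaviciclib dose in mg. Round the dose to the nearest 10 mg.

CrCl = (140 − 88) × 63 / (72 × 4.07) × 0.85 = 3276.0 / 293.04 × 0.85 ≈ 9.5 mL/min
CrCl ≈ 10 mL/min → bracket < 35 mL/min.
17% of 1200 mg = 204 mg → 200 mg

200 mg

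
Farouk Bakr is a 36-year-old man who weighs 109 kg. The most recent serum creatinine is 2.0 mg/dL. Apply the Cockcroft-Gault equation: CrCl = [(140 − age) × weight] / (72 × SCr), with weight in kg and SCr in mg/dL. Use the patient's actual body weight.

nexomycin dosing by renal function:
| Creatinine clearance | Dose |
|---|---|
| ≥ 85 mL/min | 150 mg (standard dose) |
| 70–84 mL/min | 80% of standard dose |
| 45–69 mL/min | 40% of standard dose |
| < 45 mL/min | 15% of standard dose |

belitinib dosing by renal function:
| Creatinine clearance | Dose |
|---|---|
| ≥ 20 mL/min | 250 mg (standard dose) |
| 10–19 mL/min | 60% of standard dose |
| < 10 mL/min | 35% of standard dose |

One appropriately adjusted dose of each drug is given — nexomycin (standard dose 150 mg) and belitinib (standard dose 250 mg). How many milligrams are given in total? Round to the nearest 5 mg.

370 mg

CrCl = (140 − 36) × 109 / (72 × 2) = 11336.0 / 144.00 ≈ 78.7 mL/min
CrCl ≈ 79 mL/min.
nexomycin: 70–84 mL/min → 80% of 150 mg = 120 mg.
belitinib: ≥ 20 mL/min → 100% of 250 mg = 250 mg.
Total = 120 + 250 = 370 mg.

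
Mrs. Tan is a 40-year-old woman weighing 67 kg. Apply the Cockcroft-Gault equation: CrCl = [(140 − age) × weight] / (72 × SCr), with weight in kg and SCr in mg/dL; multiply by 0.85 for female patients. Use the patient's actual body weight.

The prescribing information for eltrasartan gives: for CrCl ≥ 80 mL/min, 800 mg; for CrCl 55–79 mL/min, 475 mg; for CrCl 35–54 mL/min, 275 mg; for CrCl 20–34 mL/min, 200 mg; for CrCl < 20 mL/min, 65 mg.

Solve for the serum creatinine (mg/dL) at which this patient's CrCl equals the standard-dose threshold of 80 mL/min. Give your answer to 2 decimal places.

Standard dose requires CrCl ≥ 80 mL/min.
Set (140 − 40) × 67 × 0.85 / (72 × SCr) = 80
SCr = (140 − 40) × 67 × 0.85 / (72 × 80) = 0.989 mg/dL

0.99 mg/dL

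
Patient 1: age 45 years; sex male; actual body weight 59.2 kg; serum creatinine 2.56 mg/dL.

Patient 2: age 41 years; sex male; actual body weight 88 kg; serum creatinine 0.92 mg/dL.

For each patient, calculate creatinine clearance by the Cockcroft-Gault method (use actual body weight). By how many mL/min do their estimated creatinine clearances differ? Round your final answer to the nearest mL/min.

Patient 1: CrCl = (140 − 45) × 59.2 / (72 × 2.56) = 5624.0 / 184.32 ≈ 30.5 mL/min
Patient 2: CrCl = (140 − 41) × 88 / (72 × 0.92) = 8712.0 / 66.24 ≈ 131.5 mL/min
|30.5 − 131.5| = 101.0 mL/min

101 mL/min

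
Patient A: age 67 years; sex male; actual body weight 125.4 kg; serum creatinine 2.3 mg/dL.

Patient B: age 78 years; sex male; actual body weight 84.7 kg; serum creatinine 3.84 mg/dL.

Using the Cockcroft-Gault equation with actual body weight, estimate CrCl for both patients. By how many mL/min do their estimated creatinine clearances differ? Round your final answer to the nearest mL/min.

Patient A: CrCl = (140 − 67) × 125.4 / (72 × 2.3) = 9154.2 / 165.60 ≈ 55.3 mL/min
Patient B: CrCl = (140 − 78) × 84.7 / (72 × 3.84) = 5251.4 / 276.48 ≈ 19.0 mL/min
|55.3 − 19.0| = 36.3 mL/min

36 mL/min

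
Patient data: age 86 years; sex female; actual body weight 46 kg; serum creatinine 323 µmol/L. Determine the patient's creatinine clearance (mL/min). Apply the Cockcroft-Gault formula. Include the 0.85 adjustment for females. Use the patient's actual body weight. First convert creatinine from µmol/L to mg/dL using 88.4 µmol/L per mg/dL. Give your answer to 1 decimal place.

SCr = 323 / 88.4 = 3.654 mg/dL
CrCl = (140 − 86) × 46 / (72 × 3.654) × 0.85 = 2484.0 / 263.09 × 0.85 ≈ 8.0 mL/min

8.0 mL/min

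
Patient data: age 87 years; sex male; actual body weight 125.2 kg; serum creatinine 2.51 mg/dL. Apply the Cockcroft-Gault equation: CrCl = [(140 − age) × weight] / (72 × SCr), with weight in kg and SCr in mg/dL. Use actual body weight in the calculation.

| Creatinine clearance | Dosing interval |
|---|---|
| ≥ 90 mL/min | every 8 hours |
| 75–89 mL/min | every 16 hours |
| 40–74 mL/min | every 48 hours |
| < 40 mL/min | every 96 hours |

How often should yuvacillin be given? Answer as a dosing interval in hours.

every 96 hours

CrCl = (140 − 87) × 125.2 / (72 × 2.51) = 6635.6 / 180.72 ≈ 36.7 mL/min
CrCl ≈ 37 mL/min → bracket < 40 mL/min → every 96 hours.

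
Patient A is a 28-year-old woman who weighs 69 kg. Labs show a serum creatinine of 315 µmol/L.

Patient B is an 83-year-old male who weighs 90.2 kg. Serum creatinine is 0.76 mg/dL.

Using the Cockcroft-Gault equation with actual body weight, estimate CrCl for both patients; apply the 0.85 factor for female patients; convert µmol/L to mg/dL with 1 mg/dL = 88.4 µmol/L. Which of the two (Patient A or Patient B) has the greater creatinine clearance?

Patient A: SCr = 315 / 88.4 = 3.563 mg/dL
Patient A: CrCl = (140 − 28) × 69 / (72 × 3.563) × 0.85 = 7728.0 / 256.54 × 0.85 ≈ 25.6 mL/min
Patient B: CrCl = (140 − 83) × 90.2 / (72 × 0.76) = 5141.4 / 54.72 ≈ 94.0 mL/min
25.6 vs 94.0 mL/min → Patient B is higher.

Patient B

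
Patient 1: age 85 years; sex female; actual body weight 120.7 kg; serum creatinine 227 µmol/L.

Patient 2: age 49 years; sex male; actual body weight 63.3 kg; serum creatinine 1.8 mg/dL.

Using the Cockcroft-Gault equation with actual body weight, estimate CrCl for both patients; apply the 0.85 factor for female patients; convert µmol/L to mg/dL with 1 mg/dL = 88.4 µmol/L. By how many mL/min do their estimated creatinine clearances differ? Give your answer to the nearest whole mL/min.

Patient 1: SCr = 227 / 88.4 = 2.568 mg/dL
Patient 1: CrCl = (140 − 85) × 120.7 / (72 × 2.568) × 0.85 = 6638.5 / 184.90 × 0.85 ≈ 30.5 mL/min
Patient 2: CrCl = (140 − 49) × 63.3 / (72 × 1.8) = 5760.3 / 129.60 ≈ 44.4 mL/min
|30.5 − 44.4| = 13.9 mL/min

14 mL/min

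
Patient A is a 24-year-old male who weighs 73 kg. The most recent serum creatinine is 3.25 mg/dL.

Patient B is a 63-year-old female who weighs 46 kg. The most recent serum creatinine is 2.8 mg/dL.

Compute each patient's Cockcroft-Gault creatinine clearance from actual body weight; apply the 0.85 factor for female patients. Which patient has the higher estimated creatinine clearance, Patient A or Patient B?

Patient A: CrCl = (140 − 24) × 73 / (72 × 3.25) = 8468.0 / 234.00 ≈ 36.2 mL/min
Patient B: CrCl = (140 − 63) × 46 / (72 × 2.8) × 0.85 = 3542.0 / 201.60 × 0.85 ≈ 14.9 mL/min
36.2 vs 14.9 mL/min → Patient A is higher.

Patient A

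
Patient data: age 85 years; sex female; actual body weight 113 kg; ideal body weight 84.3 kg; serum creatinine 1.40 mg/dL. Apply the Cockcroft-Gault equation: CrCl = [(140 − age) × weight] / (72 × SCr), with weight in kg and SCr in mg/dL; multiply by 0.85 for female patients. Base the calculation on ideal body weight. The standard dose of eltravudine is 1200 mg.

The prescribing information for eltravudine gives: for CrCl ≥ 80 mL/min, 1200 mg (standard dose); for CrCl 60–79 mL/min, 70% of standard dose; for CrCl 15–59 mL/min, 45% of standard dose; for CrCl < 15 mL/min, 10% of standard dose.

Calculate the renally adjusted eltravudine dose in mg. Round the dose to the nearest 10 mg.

CrCl = (140 − 85) × 84.3 / (72 × 1.4) × 0.85 = 4636.5 / 100.80 × 0.85 ≈ 39.1 mL/min
CrCl ≈ 39 mL/min → bracket 15–59 mL/min.
45% of 1200 mg = 540 mg

540 mg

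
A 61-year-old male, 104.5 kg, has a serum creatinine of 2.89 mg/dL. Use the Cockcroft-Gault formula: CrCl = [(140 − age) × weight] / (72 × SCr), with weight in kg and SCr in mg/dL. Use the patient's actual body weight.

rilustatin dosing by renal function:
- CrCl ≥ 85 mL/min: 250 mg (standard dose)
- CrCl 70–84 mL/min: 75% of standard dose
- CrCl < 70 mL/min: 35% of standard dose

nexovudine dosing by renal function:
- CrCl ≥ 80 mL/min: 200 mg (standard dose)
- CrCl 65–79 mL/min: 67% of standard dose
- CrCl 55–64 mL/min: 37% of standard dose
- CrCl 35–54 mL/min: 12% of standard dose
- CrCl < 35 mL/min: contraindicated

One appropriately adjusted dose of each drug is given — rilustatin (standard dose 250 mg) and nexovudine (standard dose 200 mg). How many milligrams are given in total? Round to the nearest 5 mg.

CrCl = (140 − 61) × 104.5 / (72 × 2.89) = 8255.5 / 208.08 ≈ 39.7 mL/min
CrCl ≈ 40 mL/min.
rilustatin: < 70 mL/min → 35% of 250 mg = 87.5 mg.
nexovudine: 35–54 mL/min → 12% of 200 mg = 24 mg.
Total = 87.5 + 24 = 111.5 mg.

110 mg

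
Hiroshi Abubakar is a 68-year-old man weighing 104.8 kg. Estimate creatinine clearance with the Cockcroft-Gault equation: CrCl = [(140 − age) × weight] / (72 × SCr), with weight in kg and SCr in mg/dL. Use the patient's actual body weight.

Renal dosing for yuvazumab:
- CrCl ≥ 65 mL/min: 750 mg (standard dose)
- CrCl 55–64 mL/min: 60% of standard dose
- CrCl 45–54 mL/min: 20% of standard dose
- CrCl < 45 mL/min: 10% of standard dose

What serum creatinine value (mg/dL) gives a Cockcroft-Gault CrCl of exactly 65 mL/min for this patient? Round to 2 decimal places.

Standard dose requires CrCl ≥ 65 mL/min.
Set (140 − 68) × 104.8 / (72 × SCr) = 65
SCr = (140 − 68) × 104.8 / (72 × 65) = 1.612 mg/dL

1.61 mg/dL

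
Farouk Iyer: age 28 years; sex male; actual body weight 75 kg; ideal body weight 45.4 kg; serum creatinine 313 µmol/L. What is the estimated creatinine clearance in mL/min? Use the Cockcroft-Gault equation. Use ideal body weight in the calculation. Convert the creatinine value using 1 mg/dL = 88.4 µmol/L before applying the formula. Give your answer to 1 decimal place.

SCr = 313 / 88.4 = 3.541 mg/dL
CrCl = (140 − 28) × 45.4 / (72 × 3.541) = 5084.8 / 254.95 ≈ 19.9 mL/min

19.9 mL/min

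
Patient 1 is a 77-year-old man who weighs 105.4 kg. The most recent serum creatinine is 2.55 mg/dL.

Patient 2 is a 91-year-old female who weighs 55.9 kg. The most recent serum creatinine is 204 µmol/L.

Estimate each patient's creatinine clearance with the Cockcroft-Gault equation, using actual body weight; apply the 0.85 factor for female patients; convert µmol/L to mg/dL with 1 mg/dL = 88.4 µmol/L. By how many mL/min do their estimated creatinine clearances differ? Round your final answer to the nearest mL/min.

22 mL/min

Patient 1: CrCl = (140 − 77) × 105.4 / (72 × 2.55) = 6640.2 / 183.60 ≈ 36.2 mL/min
Patient 2: SCr = 204 / 88.4 = 2.308 mg/dL
Patient 2: CrCl = (140 − 91) × 55.9 / (72 × 2.308) × 0.85 = 2739.1 / 166.18 × 0.85 ≈ 14.0 mL/min
|36.2 − 14.0| = 22.2 mL/min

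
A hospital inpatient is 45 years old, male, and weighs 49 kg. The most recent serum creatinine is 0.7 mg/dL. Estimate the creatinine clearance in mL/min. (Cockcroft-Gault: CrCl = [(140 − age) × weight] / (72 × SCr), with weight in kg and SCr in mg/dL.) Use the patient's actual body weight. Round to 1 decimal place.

CrCl = (140 − 45) × 49 / (72 × 0.7) = 4655.0 / 50.40 ≈ 92.4 mL/min

92.4 mL/min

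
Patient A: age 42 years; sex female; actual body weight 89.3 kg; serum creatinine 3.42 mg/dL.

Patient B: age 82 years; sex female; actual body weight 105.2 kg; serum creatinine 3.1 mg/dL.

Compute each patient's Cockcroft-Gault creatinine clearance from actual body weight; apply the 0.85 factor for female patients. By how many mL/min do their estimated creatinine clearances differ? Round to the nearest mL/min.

Patient A: CrCl = (140 − 42) × 89.3 / (72 × 3.42) × 0.85 = 8751.4 / 246.24 × 0.85 ≈ 30.2 mL/min
Patient B: CrCl = (140 − 82) × 105.2 / (72 × 3.1) × 0.85 = 6101.6 / 223.20 × 0.85 ≈ 23.2 mL/min
|30.2 − 23.2| = 7.0 mL/min

7 mL/min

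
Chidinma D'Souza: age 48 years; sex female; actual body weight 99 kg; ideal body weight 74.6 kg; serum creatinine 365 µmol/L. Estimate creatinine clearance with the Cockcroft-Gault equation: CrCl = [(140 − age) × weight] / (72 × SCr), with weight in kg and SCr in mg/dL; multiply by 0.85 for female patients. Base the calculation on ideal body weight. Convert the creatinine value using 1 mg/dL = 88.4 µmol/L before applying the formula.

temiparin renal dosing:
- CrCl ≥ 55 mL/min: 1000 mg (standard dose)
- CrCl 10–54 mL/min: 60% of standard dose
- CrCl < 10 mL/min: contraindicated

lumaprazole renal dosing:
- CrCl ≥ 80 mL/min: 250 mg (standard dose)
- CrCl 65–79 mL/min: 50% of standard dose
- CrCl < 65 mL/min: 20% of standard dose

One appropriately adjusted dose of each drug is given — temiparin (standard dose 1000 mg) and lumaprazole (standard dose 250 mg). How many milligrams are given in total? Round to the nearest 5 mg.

650 mg

SCr = 365 / 88.4 = 4.129 mg/dL
CrCl = (140 − 48) × 74.6 / (72 × 4.129) × 0.85 = 6863.2 / 297.29 × 0.85 ≈ 19.6 mL/min
CrCl ≈ 20 mL/min.
temiparin: 10–54 mL/min → 60% of 1000 mg = 600 mg.
lumaprazole: < 65 mL/min → 20% of 250 mg = 50 mg.
Total = 600 + 50 = 650 mg.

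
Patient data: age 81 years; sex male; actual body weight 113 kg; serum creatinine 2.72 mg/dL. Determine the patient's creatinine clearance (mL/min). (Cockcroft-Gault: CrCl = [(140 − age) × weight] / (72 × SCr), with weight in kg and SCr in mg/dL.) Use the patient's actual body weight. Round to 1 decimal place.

34.0 mL/min

CrCl = (140 − 81) × 113 / (72 × 2.72) = 6667.0 / 195.84 ≈ 34.0 mL/min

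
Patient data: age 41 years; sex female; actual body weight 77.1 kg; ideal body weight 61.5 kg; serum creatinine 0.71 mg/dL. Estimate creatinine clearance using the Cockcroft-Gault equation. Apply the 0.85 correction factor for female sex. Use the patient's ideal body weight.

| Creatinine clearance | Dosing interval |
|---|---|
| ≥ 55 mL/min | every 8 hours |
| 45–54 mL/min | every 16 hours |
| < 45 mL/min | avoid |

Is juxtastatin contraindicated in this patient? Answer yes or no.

CrCl = (140 − 41) × 61.5 / (72 × 0.71) × 0.85 = 6088.5 / 51.12 × 0.85 ≈ 101.2 mL/min
CrCl ≈ 101 mL/min, which is ≥ 45 mL/min.

no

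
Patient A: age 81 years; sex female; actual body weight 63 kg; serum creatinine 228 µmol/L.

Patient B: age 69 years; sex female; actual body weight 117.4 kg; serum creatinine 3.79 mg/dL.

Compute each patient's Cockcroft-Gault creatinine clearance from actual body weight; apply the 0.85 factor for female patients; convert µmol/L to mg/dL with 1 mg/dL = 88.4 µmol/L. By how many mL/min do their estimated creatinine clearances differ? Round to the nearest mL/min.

Patient A: SCr = 228 / 88.4 = 2.579 mg/dL
Patient A: CrCl = (140 − 81) × 63 / (72 × 2.579) × 0.85 = 3717.0 / 185.69 × 0.85 ≈ 17.0 mL/min
Patient B: CrCl = (140 − 69) × 117.4 / (72 × 3.79) × 0.85 = 8335.4 / 272.88 × 0.85 ≈ 26.0 mL/min
|17.0 − 26.0| = 9.0 mL/min

9 mL/min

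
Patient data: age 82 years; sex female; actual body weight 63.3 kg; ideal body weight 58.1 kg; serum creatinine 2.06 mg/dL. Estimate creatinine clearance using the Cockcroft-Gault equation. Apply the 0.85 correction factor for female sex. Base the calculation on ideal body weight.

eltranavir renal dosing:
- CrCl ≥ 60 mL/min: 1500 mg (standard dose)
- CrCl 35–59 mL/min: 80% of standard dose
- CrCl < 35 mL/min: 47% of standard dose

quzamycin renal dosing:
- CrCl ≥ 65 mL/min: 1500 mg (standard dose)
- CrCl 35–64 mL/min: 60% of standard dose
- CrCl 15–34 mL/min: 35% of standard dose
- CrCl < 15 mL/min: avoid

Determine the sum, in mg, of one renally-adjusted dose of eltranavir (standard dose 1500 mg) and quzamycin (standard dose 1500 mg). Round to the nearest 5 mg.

CrCl = (140 − 82) × 58.1 / (72 × 2.06) × 0.85 = 3369.8 / 148.32 × 0.85 ≈ 19.3 mL/min
CrCl ≈ 19 mL/min.
eltranavir: < 35 mL/min → 47% of 1500 mg = 705 mg.
quzamycin: 15–34 mL/min → 35% of 1500 mg = 525 mg.
Total = 705 + 525 = 1230 mg.

1230 mg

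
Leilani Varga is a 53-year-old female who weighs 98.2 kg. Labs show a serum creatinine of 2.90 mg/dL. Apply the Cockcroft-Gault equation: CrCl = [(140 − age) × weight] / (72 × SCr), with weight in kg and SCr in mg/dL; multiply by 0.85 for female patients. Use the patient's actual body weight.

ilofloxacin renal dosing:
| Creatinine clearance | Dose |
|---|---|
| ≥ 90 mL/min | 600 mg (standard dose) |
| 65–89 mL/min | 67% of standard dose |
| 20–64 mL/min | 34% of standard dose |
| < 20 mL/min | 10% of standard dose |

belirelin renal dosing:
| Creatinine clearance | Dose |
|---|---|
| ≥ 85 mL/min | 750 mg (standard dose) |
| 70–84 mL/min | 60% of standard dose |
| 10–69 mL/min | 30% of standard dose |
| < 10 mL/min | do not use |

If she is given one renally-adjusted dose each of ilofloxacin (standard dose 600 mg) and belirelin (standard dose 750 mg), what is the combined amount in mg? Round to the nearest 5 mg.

430 mg

CrCl = (140 − 53) × 98.2 / (72 × 2.9) × 0.85 = 8543.4 / 208.80 × 0.85 ≈ 34.8 mL/min
CrCl ≈ 35 mL/min.
ilofloxacin: 20–64 mL/min → 34% of 600 mg = 204 mg.
belirelin: 10–69 mL/min → 30% of 750 mg = 225 mg.
Total = 204 + 225 = 429 mg.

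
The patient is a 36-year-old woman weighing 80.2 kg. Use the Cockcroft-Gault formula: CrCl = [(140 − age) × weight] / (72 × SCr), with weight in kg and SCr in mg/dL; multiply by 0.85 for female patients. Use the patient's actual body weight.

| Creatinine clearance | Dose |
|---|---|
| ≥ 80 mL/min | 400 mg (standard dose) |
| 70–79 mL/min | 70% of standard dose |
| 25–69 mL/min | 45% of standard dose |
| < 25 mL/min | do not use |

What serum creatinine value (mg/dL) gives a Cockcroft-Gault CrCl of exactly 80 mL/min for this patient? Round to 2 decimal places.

1.23 mg/dL

Standard dose requires CrCl ≥ 80 mL/min.
Set (140 − 36) × 80.2 × 0.85 / (72 × SCr) = 80
SCr = (140 − 36) × 80.2 × 0.85 / (72 × 80) = 1.231 mg/dL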